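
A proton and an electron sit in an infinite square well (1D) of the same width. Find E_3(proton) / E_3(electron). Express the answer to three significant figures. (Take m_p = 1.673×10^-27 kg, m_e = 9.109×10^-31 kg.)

E_n ∝ 1/m at fixed n and L, so the ratio is m_e/m_p = 9.109×10^-31/1.673×10^-27 = 5.44×10^-4.

5.44×10^-4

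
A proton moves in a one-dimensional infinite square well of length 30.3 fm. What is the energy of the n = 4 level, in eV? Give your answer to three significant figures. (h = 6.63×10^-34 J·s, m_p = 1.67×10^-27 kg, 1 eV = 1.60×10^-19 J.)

For an infinite well E_n = n²h²/(8m_pL²), so E_1 = h²/(8m_pL²) = (6.63×10^-34)²/(8·1.67×10^-27·(3.03×10^-14 m)²) = 3.584×10^-14 J.
Then E_4 = 4²·E_1 = 16·3.584×10^-14 J = 5.734×10^-13 J.
Converting, E_4 = 5.734×10^-13 J / (1.60×10^-19 J/eV) = 3.58×10^6 eV.

E_4 = 3.58×10^6 eV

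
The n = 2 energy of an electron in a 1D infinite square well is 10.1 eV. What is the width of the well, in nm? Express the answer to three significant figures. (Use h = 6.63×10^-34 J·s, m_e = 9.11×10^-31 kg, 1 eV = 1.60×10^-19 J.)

From E_n = n²h²/(8m_eL²), L = n·h/√(8m_eE_n).
E_2 = 10.1 eV = 1.616×10^-18 J, so L = 2·6.63×10^-34/√(8·9.11×10^-31·1.616×10^-18) = 3.86×10^-10 m = 0.386 nm.

L = 0.386 nm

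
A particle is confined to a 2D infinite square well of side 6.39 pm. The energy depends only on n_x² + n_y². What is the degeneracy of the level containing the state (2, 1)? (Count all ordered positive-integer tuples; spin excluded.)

degeneracy = 2

The level has n_x² + n_y² = 5. The ordered positive-integer solutions are (1, 2), (2, 1).
That gives 2 states.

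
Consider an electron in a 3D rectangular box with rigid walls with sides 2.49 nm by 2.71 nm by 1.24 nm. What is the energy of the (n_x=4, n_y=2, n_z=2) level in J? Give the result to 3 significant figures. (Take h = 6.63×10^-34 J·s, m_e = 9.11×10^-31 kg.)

E = 3.45×10^-19 J

For a 3D rectangular well E = (h²/8m_e)·Σ n_i²/L_i² = (6.63×10^-34)²/(8·9.11×10^-31) · [4²/(2.49 nm)² + 2²/(2.71 nm)² + 2²/(1.24 nm)²].
Evaluating gives E = 3.45×10^-19 J.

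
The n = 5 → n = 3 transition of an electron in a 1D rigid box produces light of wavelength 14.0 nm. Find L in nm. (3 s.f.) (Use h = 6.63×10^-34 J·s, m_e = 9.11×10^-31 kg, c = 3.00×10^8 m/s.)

L = 0.261 nm

The photon carries ΔE = hc/λ = 6.63×10^-34·3.00×10^8/1.40×10^-8 m = 1.421×10^-17 J.
Since ΔE = (5² − 3²)E_1, E_1 = 8.881×10^-19 J, and L = h/√(8m_eE_1) = 2.61×10^-10 m = 0.261 nm.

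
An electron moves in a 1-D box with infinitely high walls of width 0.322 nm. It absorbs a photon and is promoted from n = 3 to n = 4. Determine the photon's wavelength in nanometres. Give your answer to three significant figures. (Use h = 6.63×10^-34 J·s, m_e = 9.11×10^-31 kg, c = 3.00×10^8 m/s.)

E_1 = h²/(8m_eL²) = 5.817×10^-19 J, so ΔE = (4² − 3²)E_1 = 4.072×10^-18 J.
λ = hc/ΔE = (6.63×10^-34·3.00×10^8)/4.072×10^-18 = 4.88×10^-8 m = 48.8 nm.

λ = 48.8 nm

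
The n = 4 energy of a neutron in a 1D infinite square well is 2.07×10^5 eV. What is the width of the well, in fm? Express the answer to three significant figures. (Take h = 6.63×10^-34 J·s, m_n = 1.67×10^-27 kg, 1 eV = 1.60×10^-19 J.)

L = 126 fm

From E_n = n²h²/(8m_nL²), L = n·h/√(8m_nE_n).
E_4 = 2.07×10^5 eV = 3.312×10^-14 J, so L = 4·6.63×10^-34/√(8·1.67×10^-27·3.312×10^-14) = 1.26×10^-13 m = 126 fm.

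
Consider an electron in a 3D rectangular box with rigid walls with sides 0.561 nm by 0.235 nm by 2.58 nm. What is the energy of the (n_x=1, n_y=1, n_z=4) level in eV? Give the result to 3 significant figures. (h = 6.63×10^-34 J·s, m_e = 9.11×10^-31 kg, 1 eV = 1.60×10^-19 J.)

E = 8.93 eV

For a 3D rectangular well E = (h²/8m_e)·Σ n_i²/L_i² = (6.63×10^-34)²/(8·9.11×10^-31) · [1²/(0.561 nm)² + 1²/(0.235 nm)² + 4²/(2.58 nm)²].
Evaluating gives E = 1.429×10^-18 J = 8.93 eV.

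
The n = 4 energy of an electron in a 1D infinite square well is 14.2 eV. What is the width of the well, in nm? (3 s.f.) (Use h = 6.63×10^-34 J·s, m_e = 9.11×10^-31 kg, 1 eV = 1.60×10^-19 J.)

L = 0.652 nm

From E_n = n²h²/(8m_eL²), L = n·h/√(8m_eE_n).
E_4 = 14.2 eV = 2.272×10^-18 J, so L = 4·6.63×10^-34/√(8·9.11×10^-31·2.272×10^-18) = 6.52×10^-10 m = 0.652 nm.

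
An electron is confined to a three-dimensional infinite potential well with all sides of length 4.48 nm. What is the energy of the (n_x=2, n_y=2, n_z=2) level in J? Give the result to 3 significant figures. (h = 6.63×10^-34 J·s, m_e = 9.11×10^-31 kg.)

For a 3D rectangular well E = (h²/8m_e)·Σ n_i²/L_i² = (6.63×10^-34)²/(8·9.11×10^-31) · [2²/(4.48 nm)² + 2²/(4.48 nm)² + 2²/(4.48 nm)²].
Evaluating gives E = 3.61×10^-20 J.

E = 3.61×10^-20 J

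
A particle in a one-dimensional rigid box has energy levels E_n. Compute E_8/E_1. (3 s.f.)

E_n ∝ n², so E_8/E_1 = 8²/1² = 64/1 = 64.0.

64.0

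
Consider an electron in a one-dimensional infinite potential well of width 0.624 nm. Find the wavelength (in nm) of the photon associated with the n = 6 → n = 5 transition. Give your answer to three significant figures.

E_1 = h²/(8m_eL²) = 1.547×10^-19 J, so ΔE = (6² − 5²)E_1 = 1.702×10^-18 J.
λ = hc/ΔE = (6.626×10^-34·2.998×10^8)/1.702×10^-18 = 1.17×10^-7 m = 117 nm.

λ = 117 nm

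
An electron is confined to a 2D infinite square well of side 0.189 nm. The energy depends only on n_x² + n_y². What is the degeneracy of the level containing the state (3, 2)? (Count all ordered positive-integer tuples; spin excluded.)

degeneracy = 2

The level has n_x² + n_y² = 13. The ordered positive-integer solutions are (2, 3), (3, 2).
That gives 2 states.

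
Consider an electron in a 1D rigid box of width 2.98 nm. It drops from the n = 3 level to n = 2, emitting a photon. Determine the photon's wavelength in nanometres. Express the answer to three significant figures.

λ = 5.86×10^3 nm

E_1 = h²/(8m_eL²) = 6.784×10^-21 J, so ΔE = (3² − 2²)E_1 = 3.392×10^-20 J.
λ = hc/ΔE = (6.626×10^-34·2.998×10^8)/3.392×10^-20 = 5.86×10^-6 m = 5.86×10^3 nm.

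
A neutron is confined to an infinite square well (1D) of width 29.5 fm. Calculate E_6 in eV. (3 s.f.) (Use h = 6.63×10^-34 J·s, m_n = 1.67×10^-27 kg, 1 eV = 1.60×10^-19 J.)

E_6 = 8.51×10^6 eV

For an infinite well E_n = n²h²/(8m_nL²), so E_1 = h²/(8m_nL²) = (6.63×10^-34)²/(8·1.67×10^-27·(2.95×10^-14 m)²) = 3.781×10^-14 J.
Then E_6 = 6²·E_1 = 36·3.781×10^-14 J = 1.361×10^-12 J.
Converting, E_6 = 1.361×10^-12 J / (1.60×10^-19 J/eV) = 8.51×10^6 eV.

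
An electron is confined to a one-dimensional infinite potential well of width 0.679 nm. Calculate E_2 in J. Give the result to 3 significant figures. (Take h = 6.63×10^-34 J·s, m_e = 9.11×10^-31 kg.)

E_2 = 5.23×10^-19 J

For an infinite well E_n = n²h²/(8m_eL²), so E_1 = h²/(8m_eL²) = (6.63×10^-34)²/(8·9.11×10^-31·(6.79×10^-10 m)²) = 1.308×10^-19 J.
Then E_2 = 2²·E_1 = 4·1.308×10^-19 J = 5.23×10^-19 J.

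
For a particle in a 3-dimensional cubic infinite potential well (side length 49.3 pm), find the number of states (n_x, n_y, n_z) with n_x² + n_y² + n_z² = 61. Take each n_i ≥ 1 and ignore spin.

degeneracy = 6

The level has n_x² + n_y² + n_z² = 61. The ordered positive-integer solutions are (3, 4, 6), (3, 6, 4), (4, 3, 6), (4, 6, 3), (6, 3, 4), (6, 4, 3).
That gives 6 states.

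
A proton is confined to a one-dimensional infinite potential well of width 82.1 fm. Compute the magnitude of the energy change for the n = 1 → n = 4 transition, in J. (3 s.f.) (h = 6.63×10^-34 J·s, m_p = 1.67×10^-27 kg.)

|ΔE| = 7.32×10^-14 J

E_1 = h²/(8m_pL²) = 4.881×10^-15 J.
|ΔE| = |1² − 4²|·E_1 = 15·4.881×10^-15 J = 7.32×10^-14 J.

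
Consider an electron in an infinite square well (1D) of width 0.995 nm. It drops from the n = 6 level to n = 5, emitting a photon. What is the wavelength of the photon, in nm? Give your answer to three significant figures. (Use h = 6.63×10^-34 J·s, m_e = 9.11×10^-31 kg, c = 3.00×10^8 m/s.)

E_1 = h²/(8m_eL²) = 6.092×10^-20 J, so ΔE = (6² − 5²)E_1 = 6.701×10^-19 J.
λ = hc/ΔE = (6.63×10^-34·3.00×10^8)/6.701×10^-19 = 2.97×10^-7 m = 297 nm.

λ = 297 nm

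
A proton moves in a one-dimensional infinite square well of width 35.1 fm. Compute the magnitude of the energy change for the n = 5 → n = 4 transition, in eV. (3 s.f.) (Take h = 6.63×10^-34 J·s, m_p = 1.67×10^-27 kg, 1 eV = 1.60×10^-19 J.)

|ΔE| = 1.50×10^6 eV

E_1 = h²/(8m_pL²) = 2.671×10^-14 J.
|ΔE| = |5² − 4²|·E_1 = 9·2.671×10^-14 J = 2.404×10^-13 J = 1.50×10^6 eV.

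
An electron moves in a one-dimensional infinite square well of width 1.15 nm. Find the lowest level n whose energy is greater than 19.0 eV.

n = 9

E_1 = h²/(8m_eL²) = 4.556×10^-20 J = 0.2844 eV.
Need n² > 19.0/0.2844 = 66.81, i.e. n > 8.174.
The smallest integer satisfying this is n = 9.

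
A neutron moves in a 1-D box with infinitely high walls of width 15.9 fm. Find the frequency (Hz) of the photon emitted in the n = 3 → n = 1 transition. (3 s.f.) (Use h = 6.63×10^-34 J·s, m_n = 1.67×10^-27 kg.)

E_1 = h²/(8m_nL²) = 1.301×10^-13 J and ΔE = (3² − 1²)E_1 = 1.041×10^-12 J.
f = ΔE/h = 1.041×10^-12/6.63×10^-34 = 1.57×10^21 Hz.

f = 1.57×10^21 Hz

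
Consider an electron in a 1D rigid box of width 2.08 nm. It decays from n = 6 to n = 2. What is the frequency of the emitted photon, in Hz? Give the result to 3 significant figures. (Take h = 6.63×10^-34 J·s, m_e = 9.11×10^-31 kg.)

E_1 = h²/(8m_eL²) = 1.394×10^-20 J and ΔE = (6² − 2²)E_1 = 4.461×10^-19 J.
f = ΔE/h = 4.461×10^-19/6.63×10^-34 = 6.73×10^14 Hz.

f = 6.73×10^14 Hz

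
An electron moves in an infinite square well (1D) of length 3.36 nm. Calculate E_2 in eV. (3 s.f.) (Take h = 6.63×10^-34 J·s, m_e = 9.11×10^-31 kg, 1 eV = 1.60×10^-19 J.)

E_2 = 0.134 eV

For an infinite well E_n = n²h²/(8m_eL²), so E_1 = h²/(8m_eL²) = (6.63×10^-34)²/(8·9.11×10^-31·(3.36×10^-9 m)²) = 5.342×10^-21 J.
Then E_2 = 2²·E_1 = 4·5.342×10^-21 J = 2.137×10^-20 J.
Converting, E_2 = 2.137×10^-20 J / (1.60×10^-19 J/eV) = 0.134 eV.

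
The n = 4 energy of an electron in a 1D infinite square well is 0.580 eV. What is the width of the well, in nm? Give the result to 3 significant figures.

L = 3.22 nm

From E_n = n²h²/(8m_eL²), L = n·h/√(8m_eE_n).
E_4 = 0.580 eV = 9.292×10^-20 J, so L = 4·6.626×10^-34/√(8·9.109×10^-31·9.292×10^-20) = 3.22×10^-9 m = 3.22 nm.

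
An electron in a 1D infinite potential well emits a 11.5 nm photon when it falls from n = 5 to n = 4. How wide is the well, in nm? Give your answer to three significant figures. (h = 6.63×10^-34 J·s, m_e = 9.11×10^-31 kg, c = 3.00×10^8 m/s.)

L = 0.177 nm

The photon carries ΔE = hc/λ = 6.63×10^-34·3.00×10^8/1.15×10^-8 m = 1.730×10^-17 J.
Since ΔE = (5² − 4²)E_1, E_1 = 1.922×10^-18 J, and L = h/√(8m_eE_1) = 1.77×10^-10 m = 0.177 nm.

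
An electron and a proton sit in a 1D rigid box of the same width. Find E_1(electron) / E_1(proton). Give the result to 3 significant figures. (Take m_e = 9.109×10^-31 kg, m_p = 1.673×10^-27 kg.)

1.84×10^3

E_n ∝ 1/m at fixed n and L, so the ratio is m_p/m_e = 1.673×10^-27/9.109×10^-31 = 1.84×10^3.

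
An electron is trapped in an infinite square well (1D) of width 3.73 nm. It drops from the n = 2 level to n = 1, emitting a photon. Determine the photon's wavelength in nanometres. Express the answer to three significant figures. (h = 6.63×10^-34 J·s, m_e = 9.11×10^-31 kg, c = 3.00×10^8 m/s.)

E_1 = h²/(8m_eL²) = 4.335×10^-21 J, so ΔE = (2² − 1²)E_1 = 1.300×10^-20 J.
λ = hc/ΔE = (6.63×10^-34·3.00×10^8)/1.300×10^-20 = 1.53×10^-5 m = 1.53×10^4 nm.

λ = 1.53×10^4 nm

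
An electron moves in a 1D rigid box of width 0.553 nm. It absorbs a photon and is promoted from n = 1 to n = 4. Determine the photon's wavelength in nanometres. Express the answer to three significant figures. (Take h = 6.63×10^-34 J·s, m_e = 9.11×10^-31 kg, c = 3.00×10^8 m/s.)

E_1 = h²/(8m_eL²) = 1.972×10^-19 J, so ΔE = (4² − 1²)E_1 = 2.958×10^-18 J.
λ = hc/ΔE = (6.63×10^-34·3.00×10^8)/2.958×10^-18 = 6.72×10^-8 m = 67.2 nm.

λ = 67.2 nm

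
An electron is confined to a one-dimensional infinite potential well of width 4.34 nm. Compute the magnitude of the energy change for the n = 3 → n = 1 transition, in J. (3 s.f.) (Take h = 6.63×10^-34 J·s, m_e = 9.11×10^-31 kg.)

|ΔE| = 2.56×10^-20 J

E_1 = h²/(8m_eL²) = 3.202×10^-21 J.
|ΔE| = |3² − 1²|·E_1 = 8·3.202×10^-21 J = 2.56×10^-20 J.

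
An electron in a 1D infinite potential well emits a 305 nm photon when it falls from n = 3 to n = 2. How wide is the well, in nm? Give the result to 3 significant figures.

The photon carries ΔE = hc/λ = 6.626×10^-34·2.998×10^8/3.05×10^-7 m = 6.513×10^-19 J.
Since ΔE = (3² − 2²)E_1, E_1 = 1.303×10^-19 J, and L = h/√(8m_eE_1) = 6.80×10^-10 m = 0.680 nm.

L = 0.680 nm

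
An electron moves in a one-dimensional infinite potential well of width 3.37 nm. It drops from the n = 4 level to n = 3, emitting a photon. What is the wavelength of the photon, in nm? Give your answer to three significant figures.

λ = 5.35×10^3 nm

E_1 = h²/(8m_eL²) = 5.305×10^-21 J, so ΔE = (4² − 3²)E_1 = 3.714×10^-20 J.
λ = hc/ΔE = (6.626×10^-34·2.998×10^8)/3.714×10^-20 = 5.35×10^-6 m = 5.35×10^3 nm.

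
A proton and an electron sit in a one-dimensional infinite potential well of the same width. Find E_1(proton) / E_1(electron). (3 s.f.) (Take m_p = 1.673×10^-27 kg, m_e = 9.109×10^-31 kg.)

E_n ∝ 1/m at fixed n and L, so the ratio is m_e/m_p = 9.109×10^-31/1.673×10^-27 = 5.44×10^-4.

5.44×10^-4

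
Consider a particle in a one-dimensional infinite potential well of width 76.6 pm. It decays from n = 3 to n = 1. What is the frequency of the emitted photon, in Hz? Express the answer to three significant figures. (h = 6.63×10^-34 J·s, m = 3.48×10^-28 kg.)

f = 3.25×10^14 Hz

E_1 = h²/(8mL²) = 2.691×10^-20 J and ΔE = (3² − 1²)E_1 = 2.153×10^-19 J.
f = ΔE/h = 2.153×10^-19/6.63×10^-34 = 3.25×10^14 Hz.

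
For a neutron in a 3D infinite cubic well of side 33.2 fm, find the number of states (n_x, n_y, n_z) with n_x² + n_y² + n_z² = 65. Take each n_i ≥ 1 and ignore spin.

degeneracy = 6

The level has n_x² + n_y² + n_z² = 65. The ordered positive-integer solutions are (2, 5, 6), (2, 6, 5), (5, 2, 6), (5, 6, 2), (6, 2, 5), (6, 5, 2).
That gives 6 states.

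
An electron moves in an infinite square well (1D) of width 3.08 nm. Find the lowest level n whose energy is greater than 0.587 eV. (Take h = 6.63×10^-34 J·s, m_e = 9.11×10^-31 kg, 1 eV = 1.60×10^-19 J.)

E_1 = h²/(8m_eL²) = 6.358×10^-21 J = 0.03974 eV.
Need n² > 0.587/0.03974 = 14.77, i.e. n > 3.843.
The smallest integer satisfying this is n = 4.

n = 4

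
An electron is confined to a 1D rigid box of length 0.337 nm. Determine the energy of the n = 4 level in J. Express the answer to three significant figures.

E_4 = 8.49×10^-18 J

For an infinite well E_n = n²h²/(8m_eL²), so E_1 = h²/(8m_eL²) = (6.626×10^-34)²/(8·9.109×10^-31·(3.37×10^-10 m)²) = 5.305×10^-19 J.
Then E_4 = 4²·E_1 = 16·5.305×10^-19 J = 8.49×10^-18 J.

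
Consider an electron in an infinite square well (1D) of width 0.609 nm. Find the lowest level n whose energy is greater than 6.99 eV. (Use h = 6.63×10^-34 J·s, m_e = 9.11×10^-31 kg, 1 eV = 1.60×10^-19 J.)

E_1 = h²/(8m_eL²) = 1.626×10^-19 J = 1.016 eV.
Need n² > 6.99/1.016 = 6.880, i.e. n > 2.623.
The smallest integer satisfying this is n = 3.

n = 3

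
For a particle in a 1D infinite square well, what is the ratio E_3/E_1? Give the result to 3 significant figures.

9.00

E_n ∝ n², so E_3/E_1 = 3²/1² = 9/1 = 9.00.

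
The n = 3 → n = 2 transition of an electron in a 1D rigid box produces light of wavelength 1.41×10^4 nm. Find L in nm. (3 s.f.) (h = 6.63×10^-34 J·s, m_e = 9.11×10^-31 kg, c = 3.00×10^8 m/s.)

L = 4.62 nm

The photon carries ΔE = hc/λ = 6.63×10^-34·3.00×10^8/1.41×10^-5 m = 1.411×10^-20 J.
Since ΔE = (3² − 2²)E_1, E_1 = 2.822×10^-21 J, and L = h/√(8m_eE_1) = 4.62×10^-9 m = 4.62 nm.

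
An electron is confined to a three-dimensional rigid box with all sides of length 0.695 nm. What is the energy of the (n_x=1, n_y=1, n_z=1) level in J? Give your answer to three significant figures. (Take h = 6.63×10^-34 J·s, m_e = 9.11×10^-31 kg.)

E = 3.75×10^-19 J

For a 3D rectangular well E = (h²/8m_e)·Σ n_i²/L_i² = (6.63×10^-34)²/(8·9.11×10^-31) · [1²/(0.695 nm)² + 1²/(0.695 nm)² + 1²/(0.695 nm)²].
Evaluating gives E = 3.75×10^-19 J.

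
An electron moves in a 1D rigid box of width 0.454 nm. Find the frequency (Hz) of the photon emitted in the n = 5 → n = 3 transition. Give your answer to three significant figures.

f = 7.06×10^15 Hz

E_1 = h²/(8m_eL²) = 2.923×10^-19 J and ΔE = (5² − 3²)E_1 = 4.677×10^-18 J.
f = ΔE/h = 4.677×10^-18/6.626×10^-34 = 7.06×10^15 Hz.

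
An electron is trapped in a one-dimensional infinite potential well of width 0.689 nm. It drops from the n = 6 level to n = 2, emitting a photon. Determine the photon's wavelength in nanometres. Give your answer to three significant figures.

λ = 48.9 nm

E_1 = h²/(8m_eL²) = 1.269×10^-19 J, so ΔE = (6² − 2²)E_1 = 4.061×10^-18 J.
λ = hc/ΔE = (6.626×10^-34·2.998×10^8)/4.061×10^-18 = 4.89×10^-8 m = 48.9 nm.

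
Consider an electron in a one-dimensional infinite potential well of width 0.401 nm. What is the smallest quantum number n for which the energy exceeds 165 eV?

n = 9

E_1 = h²/(8m_eL²) = 3.747×10^-19 J = 2.339 eV.
Need n² > 165/2.339 = 70.54, i.e. n > 8.399.
The smallest integer satisfying this is n = 9.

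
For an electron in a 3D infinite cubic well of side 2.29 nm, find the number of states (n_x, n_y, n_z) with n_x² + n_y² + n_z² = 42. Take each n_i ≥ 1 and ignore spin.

The level has n_x² + n_y² + n_z² = 42. The ordered positive-integer solutions are (1, 4, 5), (1, 5, 4), (4, 1, 5), (4, 5, 1), (5, 1, 4), (5, 4, 1).
That gives 6 states.

degeneracy = 6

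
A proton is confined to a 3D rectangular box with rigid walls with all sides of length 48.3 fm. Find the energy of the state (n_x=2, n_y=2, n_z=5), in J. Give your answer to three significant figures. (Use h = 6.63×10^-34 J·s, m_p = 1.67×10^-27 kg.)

For a 3D rectangular well E = (h²/8m_p)·Σ n_i²/L_i² = (6.63×10^-34)²/(8·1.67×10^-27) · [2²/(48.3 fm)² + 2²/(48.3 fm)² + 5²/(48.3 fm)²].
Evaluating gives E = 4.65×10^-13 J.

E = 4.65×10^-13 J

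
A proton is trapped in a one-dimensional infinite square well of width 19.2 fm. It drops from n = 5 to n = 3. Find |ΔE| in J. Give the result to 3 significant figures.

|ΔE| = 1.42×10^-12 J

E_1 = h²/(8m_pL²) = 8.898×10^-14 J.
|ΔE| = |5² − 3²|·E_1 = 16·8.898×10^-14 J = 1.42×10^-12 J.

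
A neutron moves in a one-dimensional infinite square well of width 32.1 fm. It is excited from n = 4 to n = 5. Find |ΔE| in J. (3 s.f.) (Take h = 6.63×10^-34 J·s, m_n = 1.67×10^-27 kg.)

|ΔE| = 2.87×10^-13 J

E_1 = h²/(8m_nL²) = 3.193×10^-14 J.
|ΔE| = |4² − 5²|·E_1 = 9·3.193×10^-14 J = 2.87×10^-13 J.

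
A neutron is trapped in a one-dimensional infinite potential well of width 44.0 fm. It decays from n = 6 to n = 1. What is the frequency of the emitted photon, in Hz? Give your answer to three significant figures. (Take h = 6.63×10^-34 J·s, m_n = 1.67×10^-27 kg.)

E_1 = h²/(8m_nL²) = 1.699×10^-14 J and ΔE = (6² − 1²)E_1 = 5.946×10^-13 J.
f = ΔE/h = 5.946×10^-13/6.63×10^-34 = 8.97×10^20 Hz.

f = 8.97×10^20 Hz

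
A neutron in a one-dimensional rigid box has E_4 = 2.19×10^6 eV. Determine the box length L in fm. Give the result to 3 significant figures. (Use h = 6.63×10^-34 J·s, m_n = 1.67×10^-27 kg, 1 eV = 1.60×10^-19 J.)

From E_n = n²h²/(8m_nL²), L = n·h/√(8m_nE_n).
E_4 = 2.19×10^6 eV = 3.504×10^-13 J, so L = 4·6.63×10^-34/√(8·1.67×10^-27·3.504×10^-13) = 3.88×10^-14 m = 38.8 fm.

L = 38.8 fm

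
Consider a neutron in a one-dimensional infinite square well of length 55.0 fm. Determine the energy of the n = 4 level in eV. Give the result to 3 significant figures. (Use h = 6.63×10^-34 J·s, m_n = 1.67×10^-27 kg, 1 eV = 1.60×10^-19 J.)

For an infinite well E_n = n²h²/(8m_nL²), so E_1 = h²/(8m_nL²) = (6.63×10^-34)²/(8·1.67×10^-27·(5.50×10^-14 m)²) = 1.088×10^-14 J.
Then E_4 = 4²·E_1 = 16·1.088×10^-14 J = 1.741×10^-13 J.
Converting, E_4 = 1.741×10^-13 J / (1.60×10^-19 J/eV) = 1.09×10^6 eV.

E_4 = 1.09×10^6 eV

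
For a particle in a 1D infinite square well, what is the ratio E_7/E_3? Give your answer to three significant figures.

E_n ∝ n², so E_7/E_3 = 7²/3² = 49/9 = 5.44.

5.44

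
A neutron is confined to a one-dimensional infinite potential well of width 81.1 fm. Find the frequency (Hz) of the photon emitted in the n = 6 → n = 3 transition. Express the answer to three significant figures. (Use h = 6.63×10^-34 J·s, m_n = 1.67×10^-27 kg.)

E_1 = h²/(8m_nL²) = 5.002×10^-15 J and ΔE = (6² − 3²)E_1 = 1.351×10^-13 J.
f = ΔE/h = 1.351×10^-13/6.63×10^-34 = 2.04×10^20 Hz.

f = 2.04×10^20 Hz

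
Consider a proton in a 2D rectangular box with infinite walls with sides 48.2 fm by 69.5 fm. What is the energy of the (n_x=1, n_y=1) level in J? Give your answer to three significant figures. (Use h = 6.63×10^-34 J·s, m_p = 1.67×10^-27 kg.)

E = 2.10×10^-14 J

For a 2D rectangular well E = (h²/8m_p)·Σ n_i²/L_i² = (6.63×10^-34)²/(8·1.67×10^-27) · [1²/(48.2 fm)² + 1²/(69.5 fm)²].
Evaluating gives E = 2.10×10^-14 J.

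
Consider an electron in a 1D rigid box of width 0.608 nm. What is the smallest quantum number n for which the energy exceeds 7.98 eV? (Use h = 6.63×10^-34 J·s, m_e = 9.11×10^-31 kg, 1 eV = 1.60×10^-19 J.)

n = 3

E_1 = h²/(8m_eL²) = 1.632×10^-19 J = 1.020 eV.
Need n² > 7.98/1.020 = 7.824, i.e. n > 2.797.
The smallest integer satisfying this is n = 3.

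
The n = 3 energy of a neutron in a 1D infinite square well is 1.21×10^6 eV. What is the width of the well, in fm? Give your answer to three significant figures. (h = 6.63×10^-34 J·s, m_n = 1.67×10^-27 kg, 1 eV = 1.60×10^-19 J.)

From E_n = n²h²/(8m_nL²), L = n·h/√(8m_nE_n).
E_3 = 1.21×10^6 eV = 1.936×10^-13 J, so L = 3·6.63×10^-34/√(8·1.67×10^-27·1.936×10^-13) = 3.91×10^-14 m = 39.1 fm.

L = 39.1 fm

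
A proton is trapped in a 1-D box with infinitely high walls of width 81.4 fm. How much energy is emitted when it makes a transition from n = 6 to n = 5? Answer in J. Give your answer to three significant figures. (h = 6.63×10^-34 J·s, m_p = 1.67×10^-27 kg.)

E_1 = h²/(8m_pL²) = 4.966×10^-15 J.
|ΔE| = |6² − 5²|·E_1 = 11·4.966×10^-15 J = 5.46×10^-14 J.

|ΔE| = 5.46×10^-14 J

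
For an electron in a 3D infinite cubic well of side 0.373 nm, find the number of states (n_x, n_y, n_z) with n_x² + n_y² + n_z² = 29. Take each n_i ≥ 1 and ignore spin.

The level has n_x² + n_y² + n_z² = 29. The ordered positive-integer solutions are (2, 3, 4), (2, 4, 3), (3, 2, 4), (3, 4, 2), (4, 2, 3), (4, 3, 2).
That gives 6 states.

degeneracy = 6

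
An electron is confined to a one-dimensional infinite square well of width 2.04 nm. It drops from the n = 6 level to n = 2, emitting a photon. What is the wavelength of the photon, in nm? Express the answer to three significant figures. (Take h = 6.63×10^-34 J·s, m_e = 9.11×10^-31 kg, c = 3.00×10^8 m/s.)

λ = 429 nm

E_1 = h²/(8m_eL²) = 1.449×10^-20 J, so ΔE = (6² − 2²)E_1 = 4.637×10^-19 J.
λ = hc/ΔE = (6.63×10^-34·3.00×10^8)/4.637×10^-19 = 4.29×10^-7 m = 429 nm.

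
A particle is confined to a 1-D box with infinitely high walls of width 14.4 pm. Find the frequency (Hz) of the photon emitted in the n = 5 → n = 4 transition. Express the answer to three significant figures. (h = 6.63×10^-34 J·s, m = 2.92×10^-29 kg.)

f = 1.23×10^17 Hz

E_1 = h²/(8mL²) = 9.075×10^-18 J and ΔE = (5² − 4²)E_1 = 8.168×10^-17 J.
f = ΔE/h = 8.168×10^-17/6.63×10^-34 = 1.23×10^17 Hz.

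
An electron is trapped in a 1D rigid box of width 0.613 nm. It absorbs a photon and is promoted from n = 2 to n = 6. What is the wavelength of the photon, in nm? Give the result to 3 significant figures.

λ = 38.7 nm

E_1 = h²/(8m_eL²) = 1.603×10^-19 J, so ΔE = (6² − 2²)E_1 = 5.130×10^-18 J.
λ = hc/ΔE = (6.626×10^-34·2.998×10^8)/5.130×10^-18 = 3.87×10^-8 m = 38.7 nm.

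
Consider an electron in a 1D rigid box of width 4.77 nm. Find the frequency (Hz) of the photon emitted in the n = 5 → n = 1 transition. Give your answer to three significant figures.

f = 9.59×10^13 Hz

E_1 = h²/(8m_eL²) = 2.648×10^-21 J and ΔE = (5² − 1²)E_1 = 6.355×10^-20 J.
f = ΔE/h = 6.355×10^-20/6.626×10^-34 = 9.59×10^13 Hz.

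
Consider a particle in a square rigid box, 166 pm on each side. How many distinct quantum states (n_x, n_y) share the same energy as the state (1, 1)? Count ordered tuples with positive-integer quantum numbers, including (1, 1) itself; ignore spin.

The level has n_x² + n_y² = 2. The ordered positive-integer solutions are (1, 1).
That gives 1 state.

degeneracy = 1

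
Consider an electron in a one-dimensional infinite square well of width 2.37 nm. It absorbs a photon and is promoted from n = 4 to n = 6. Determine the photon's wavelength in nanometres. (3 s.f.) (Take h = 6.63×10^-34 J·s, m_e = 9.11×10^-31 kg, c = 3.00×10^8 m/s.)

λ = 926 nm

E_1 = h²/(8m_eL²) = 1.074×10^-20 J, so ΔE = (6² − 4²)E_1 = 2.148×10^-19 J.
λ = hc/ΔE = (6.63×10^-34·3.00×10^8)/2.148×10^-19 = 9.26×10^-7 m = 926 nm.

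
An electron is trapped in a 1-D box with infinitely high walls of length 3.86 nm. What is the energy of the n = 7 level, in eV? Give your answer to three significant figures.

E_7 = 1.24 eV

For an infinite well E_n = n²h²/(8m_eL²), so E_1 = h²/(8m_eL²) = (6.626×10^-34)²/(8·9.109×10^-31·(3.86×10^-9 m)²) = 4.044×10^-21 J.
Then E_7 = 7²·E_1 = 49·4.044×10^-21 J = 1.982×10^-19 J.
Converting, E_7 = 1.982×10^-19 J / (1.602×10^-19 J/eV) = 1.24 eV.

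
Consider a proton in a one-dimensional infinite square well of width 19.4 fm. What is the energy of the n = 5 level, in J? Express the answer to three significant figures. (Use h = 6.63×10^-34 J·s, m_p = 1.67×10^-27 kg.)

E_5 = 2.19×10^-12 J

For an infinite well E_n = n²h²/(8m_pL²), so E_1 = h²/(8m_pL²) = (6.63×10^-34)²/(8·1.67×10^-27·(1.94×10^-14 m)²) = 8.742×10^-14 J.
Then E_5 = 5²·E_1 = 25·8.742×10^-14 J = 2.19×10^-12 J.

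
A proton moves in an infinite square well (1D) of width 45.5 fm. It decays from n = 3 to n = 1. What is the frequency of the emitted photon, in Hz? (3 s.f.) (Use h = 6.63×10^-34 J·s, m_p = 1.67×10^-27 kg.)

f = 1.92×10^20 Hz

E_1 = h²/(8m_pL²) = 1.589×10^-14 J and ΔE = (3² − 1²)E_1 = 1.271×10^-13 J.
f = ΔE/h = 1.271×10^-13/6.63×10^-34 = 1.92×10^20 Hz.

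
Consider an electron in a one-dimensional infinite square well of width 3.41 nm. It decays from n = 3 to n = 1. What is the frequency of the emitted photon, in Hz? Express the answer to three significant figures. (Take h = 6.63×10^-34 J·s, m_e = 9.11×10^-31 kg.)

f = 6.26×10^13 Hz

E_1 = h²/(8m_eL²) = 5.187×10^-21 J and ΔE = (3² − 1²)E_1 = 4.150×10^-20 J.
f = ΔE/h = 4.150×10^-20/6.63×10^-34 = 6.26×10^13 Hz.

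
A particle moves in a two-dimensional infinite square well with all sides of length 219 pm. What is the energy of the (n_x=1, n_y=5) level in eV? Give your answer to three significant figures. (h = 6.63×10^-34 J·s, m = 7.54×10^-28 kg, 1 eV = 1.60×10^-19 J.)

E = 0.247 eV

For a 2D rectangular well E = (h²/8m)·Σ n_i²/L_i² = (6.63×10^-34)²/(8·7.54×10^-28) · [1²/(219 pm)² + 5²/(219 pm)²].
Evaluating gives E = 3.950×10^-20 J = 0.247 eV.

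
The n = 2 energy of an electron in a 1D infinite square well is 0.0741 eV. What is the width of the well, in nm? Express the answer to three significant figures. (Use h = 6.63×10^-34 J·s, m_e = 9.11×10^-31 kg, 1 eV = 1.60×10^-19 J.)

From E_n = n²h²/(8m_eL²), L = n·h/√(8m_eE_n).
E_2 = 0.0741 eV = 1.186×10^-20 J, so L = 2·6.63×10^-34/√(8·9.11×10^-31·1.186×10^-20) = 4.51×10^-9 m = 4.51 nm.

L = 4.51 nm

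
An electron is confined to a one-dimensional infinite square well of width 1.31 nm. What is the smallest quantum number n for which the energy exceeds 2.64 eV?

n = 4

E_1 = h²/(8m_eL²) = 3.511×10^-20 J = 0.2192 eV.
Need n² > 2.64/0.2192 = 12.04, i.e. n > 3.470.
The smallest integer satisfying this is n = 4.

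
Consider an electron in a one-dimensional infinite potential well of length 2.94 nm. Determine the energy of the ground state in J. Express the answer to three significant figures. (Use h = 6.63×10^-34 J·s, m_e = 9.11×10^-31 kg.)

E_1 = 6.98×10^-21 J

For an infinite well E_n = n²h²/(8m_eL²), so E_1 = h²/(8m_eL²) = (6.63×10^-34)²/(8·9.11×10^-31·(2.94×10^-9 m)²) = 6.978×10^-21 J.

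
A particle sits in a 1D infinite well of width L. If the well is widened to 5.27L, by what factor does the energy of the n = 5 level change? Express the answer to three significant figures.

E_n ∝ 1/L², so the energy scales by 1/5.27² = 0.0360.

0.0360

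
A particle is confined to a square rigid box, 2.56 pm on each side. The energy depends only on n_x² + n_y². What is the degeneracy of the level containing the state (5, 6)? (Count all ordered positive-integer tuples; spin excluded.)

The level has n_x² + n_y² = 61. The ordered positive-integer solutions are (5, 6), (6, 5).
That gives 2 states.

degeneracy = 2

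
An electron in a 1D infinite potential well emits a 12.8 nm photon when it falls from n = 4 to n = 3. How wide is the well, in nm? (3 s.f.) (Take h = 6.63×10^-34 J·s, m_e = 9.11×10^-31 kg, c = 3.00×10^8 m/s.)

L = 0.165 nm

The photon carries ΔE = hc/λ = 6.63×10^-34·3.00×10^8/1.28×10^-8 m = 1.554×10^-17 J.
Since ΔE = (4² − 3²)E_1, E_1 = 2.220×10^-18 J, and L = h/√(8m_eE_1) = 1.65×10^-10 m = 0.165 nm.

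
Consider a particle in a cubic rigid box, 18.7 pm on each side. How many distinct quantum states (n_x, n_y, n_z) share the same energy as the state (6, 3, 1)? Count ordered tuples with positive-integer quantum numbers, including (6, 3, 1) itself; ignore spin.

The level has n_x² + n_y² + n_z² = 46. The ordered positive-integer solutions are (1, 3, 6), (1, 6, 3), (3, 1, 6), (3, 6, 1), (6, 1, 3), (6, 3, 1).
That gives 6 states.

degeneracy = 6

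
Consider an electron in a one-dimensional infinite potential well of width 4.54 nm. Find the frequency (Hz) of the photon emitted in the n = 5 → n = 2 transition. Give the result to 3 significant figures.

E_1 = h²/(8m_eL²) = 2.923×10^-21 J and ΔE = (5² − 2²)E_1 = 6.138×10^-20 J.
f = ΔE/h = 6.138×10^-20/6.626×10^-34 = 9.26×10^13 Hz.

f = 9.26×10^13 Hz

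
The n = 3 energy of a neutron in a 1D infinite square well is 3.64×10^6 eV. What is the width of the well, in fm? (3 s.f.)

From E_n = n²h²/(8m_nL²), L = n·h/√(8m_nE_n).
E_3 = 3.64×10^6 eV = 5.831×10^-13 J, so L = 3·6.626×10^-34/√(8·1.675×10^-27·5.831×10^-13) = 2.25×10^-14 m = 22.5 fm.

L = 22.5 fm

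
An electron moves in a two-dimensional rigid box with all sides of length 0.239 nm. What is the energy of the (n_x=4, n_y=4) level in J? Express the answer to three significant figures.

E = 3.38×10^-17 J

For a 2D rectangular well E = (h²/8m_e)·Σ n_i²/L_i² = (6.626×10^-34)²/(8·9.109×10^-31) · [4²/(0.239 nm)² + 4²/(0.239 nm)²].
Evaluating gives E = 3.38×10^-17 J.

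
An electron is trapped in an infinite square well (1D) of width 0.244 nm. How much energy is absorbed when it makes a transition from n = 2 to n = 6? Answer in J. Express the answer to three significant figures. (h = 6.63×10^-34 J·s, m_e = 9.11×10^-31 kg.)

|ΔE| = 3.24×10^-17 J

E_1 = h²/(8m_eL²) = 1.013×10^-18 J.
|ΔE| = |2² − 6²|·E_1 = 32·1.013×10^-18 J = 3.24×10^-17 J.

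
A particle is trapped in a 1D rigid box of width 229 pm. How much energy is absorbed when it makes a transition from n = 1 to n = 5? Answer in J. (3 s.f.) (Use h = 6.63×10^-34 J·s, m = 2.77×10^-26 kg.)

|ΔE| = 9.08×10^-22 J

E_1 = h²/(8mL²) = 3.783×10^-23 J.
|ΔE| = |1² − 5²|·E_1 = 24·3.783×10^-23 J = 9.08×10^-22 J.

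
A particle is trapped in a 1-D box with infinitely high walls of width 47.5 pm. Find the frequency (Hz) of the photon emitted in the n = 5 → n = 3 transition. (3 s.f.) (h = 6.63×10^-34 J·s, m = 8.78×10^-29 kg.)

E_1 = h²/(8mL²) = 2.774×10^-19 J and ΔE = (5² − 3²)E_1 = 4.438×10^-18 J.
f = ΔE/h = 4.438×10^-18/6.63×10^-34 = 6.69×10^15 Hz.

f = 6.69×10^15 Hz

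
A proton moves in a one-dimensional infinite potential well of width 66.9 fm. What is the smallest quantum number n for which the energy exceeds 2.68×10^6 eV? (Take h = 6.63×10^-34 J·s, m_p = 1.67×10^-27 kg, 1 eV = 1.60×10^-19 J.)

E_1 = h²/(8m_pL²) = 7.351×10^-15 J = 4.594×10^4 eV.
Need n² > 2.68×10^6/4.594×10^4 = 58.34, i.e. n > 7.638.
The smallest integer satisfying this is n = 8.

n = 8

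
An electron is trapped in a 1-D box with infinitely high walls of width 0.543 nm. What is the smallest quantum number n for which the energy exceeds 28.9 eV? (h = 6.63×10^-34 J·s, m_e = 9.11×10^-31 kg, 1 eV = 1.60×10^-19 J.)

E_1 = h²/(8m_eL²) = 2.046×10^-19 J = 1.279 eV.
Need n² > 28.9/1.279 = 22.60, i.e. n > 4.754.
The smallest integer satisfying this is n = 5.

n = 5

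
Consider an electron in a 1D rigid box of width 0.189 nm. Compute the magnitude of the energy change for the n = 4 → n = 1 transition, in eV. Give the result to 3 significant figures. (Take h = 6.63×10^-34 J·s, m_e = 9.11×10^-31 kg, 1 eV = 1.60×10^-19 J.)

E_1 = h²/(8m_eL²) = 1.688×10^-18 J.
|ΔE| = |4² − 1²|·E_1 = 15·1.688×10^-18 J = 2.532×10^-17 J = 158 eV.

|ΔE| = 158 eV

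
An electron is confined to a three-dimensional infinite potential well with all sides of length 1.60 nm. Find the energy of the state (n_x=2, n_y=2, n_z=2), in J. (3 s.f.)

For a 3D rectangular well E = (h²/8m_e)·Σ n_i²/L_i² = (6.626×10^-34)²/(8·9.109×10^-31) · [2²/(1.60 nm)² + 2²/(1.60 nm)² + 2²/(1.60 nm)²].
Evaluating gives E = 2.82×10^-19 J.

E = 2.82×10^-19 J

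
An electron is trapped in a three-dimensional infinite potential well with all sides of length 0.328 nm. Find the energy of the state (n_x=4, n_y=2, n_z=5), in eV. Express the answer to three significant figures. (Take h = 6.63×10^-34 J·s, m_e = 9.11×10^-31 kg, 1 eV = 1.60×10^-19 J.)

E = 158 eV

For a 3D rectangular well E = (h²/8m_e)·Σ n_i²/L_i² = (6.63×10^-34)²/(8·9.11×10^-31) · [4²/(0.328 nm)² + 2²/(0.328 nm)² + 5²/(0.328 nm)²].
Evaluating gives E = 2.523×10^-17 J = 158 eV.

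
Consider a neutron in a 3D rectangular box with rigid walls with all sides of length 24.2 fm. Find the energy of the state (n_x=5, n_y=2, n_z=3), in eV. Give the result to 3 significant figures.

For a 3D rectangular well E = (h²/8m_n)·Σ n_i²/L_i² = (6.626×10^-34)²/(8·1.675×10^-27) · [5²/(24.2 fm)² + 2²/(24.2 fm)² + 3²/(24.2 fm)²].
Evaluating gives E = 2.126×10^-12 J = 1.33×10^7 eV.

E = 1.33×10^7 eV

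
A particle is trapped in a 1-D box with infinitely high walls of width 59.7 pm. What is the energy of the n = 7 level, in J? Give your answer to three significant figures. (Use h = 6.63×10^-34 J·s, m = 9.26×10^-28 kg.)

E_7 = 8.16×10^-19 J

For an infinite well E_n = n²h²/(8mL²), so E_1 = h²/(8mL²) = (6.63×10^-34)²/(8·9.26×10^-28·(5.97×10^-11 m)²) = 1.665×10^-20 J.
Then E_7 = 7²·E_1 = 49·1.665×10^-20 J = 8.16×10^-19 J.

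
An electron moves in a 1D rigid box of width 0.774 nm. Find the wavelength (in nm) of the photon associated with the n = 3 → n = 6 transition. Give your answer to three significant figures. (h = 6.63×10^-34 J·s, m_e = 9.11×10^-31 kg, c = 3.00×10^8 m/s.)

E_1 = h²/(8m_eL²) = 1.007×10^-19 J, so ΔE = (6² − 3²)E_1 = 2.719×10^-18 J.
λ = hc/ΔE = (6.63×10^-34·3.00×10^8)/2.719×10^-18 = 7.32×10^-8 m = 73.2 nm.

λ = 73.2 nm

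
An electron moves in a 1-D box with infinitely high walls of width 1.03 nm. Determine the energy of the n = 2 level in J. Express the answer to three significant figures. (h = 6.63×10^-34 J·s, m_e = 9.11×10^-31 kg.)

E_2 = 2.27×10^-19 J

For an infinite well E_n = n²h²/(8m_eL²), so E_1 = h²/(8m_eL²) = (6.63×10^-34)²/(8·9.11×10^-31·(1.03×10^-9 m)²) = 5.685×10^-20 J.
Then E_2 = 2²·E_1 = 4·5.685×10^-20 J = 2.27×10^-19 J.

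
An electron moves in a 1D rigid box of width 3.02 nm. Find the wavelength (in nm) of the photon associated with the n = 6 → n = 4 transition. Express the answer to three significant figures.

E_1 = h²/(8m_eL²) = 6.606×10^-21 J, so ΔE = (6² − 4²)E_1 = 1.321×10^-19 J.
λ = hc/ΔE = (6.626×10^-34·2.998×10^8)/1.321×10^-19 = 1.50×10^-6 m = 1.50×10^3 nm.

λ = 1.50×10^3 nm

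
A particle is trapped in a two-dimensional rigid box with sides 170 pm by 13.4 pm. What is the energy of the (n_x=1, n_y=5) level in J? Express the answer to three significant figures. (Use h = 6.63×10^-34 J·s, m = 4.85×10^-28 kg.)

E = 1.58×10^-17 J

For a 2D rectangular well E = (h²/8m)·Σ n_i²/L_i² = (6.63×10^-34)²/(8·4.85×10^-28) · [1²/(170 pm)² + 5²/(13.4 pm)²].
Evaluating gives E = 1.58×10^-17 J.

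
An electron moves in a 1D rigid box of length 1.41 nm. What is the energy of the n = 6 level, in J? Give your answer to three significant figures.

For an infinite well E_n = n²h²/(8m_eL²), so E_1 = h²/(8m_eL²) = (6.626×10^-34)²/(8·9.109×10^-31·(1.41×10^-9 m)²) = 3.030×10^-20 J.
Then E_6 = 6²·E_1 = 36·3.030×10^-20 J = 1.09×10^-18 J.

E_6 = 1.09×10^-18 J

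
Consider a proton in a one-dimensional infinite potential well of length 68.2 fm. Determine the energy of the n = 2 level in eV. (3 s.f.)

E_2 = 1.76×10^5 eV

For an infinite well E_n = n²h²/(8m_pL²), so E_1 = h²/(8m_pL²) = (6.626×10^-34)²/(8·1.673×10^-27·(6.82×10^-14 m)²) = 7.053×10^-15 J.
Then E_2 = 2²·E_1 = 4·7.053×10^-15 J = 2.821×10^-14 J.
Converting, E_2 = 2.821×10^-14 J / (1.602×10^-19 J/eV) = 1.76×10^5 eV.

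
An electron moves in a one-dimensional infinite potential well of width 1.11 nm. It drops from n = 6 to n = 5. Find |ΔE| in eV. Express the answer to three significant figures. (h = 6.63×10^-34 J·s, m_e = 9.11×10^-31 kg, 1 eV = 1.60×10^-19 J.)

E_1 = h²/(8m_eL²) = 4.895×10^-20 J.
|ΔE| = |6² − 5²|·E_1 = 11·4.895×10^-20 J = 5.385×10^-19 J = 3.37 eV.

|ΔE| = 3.37 eV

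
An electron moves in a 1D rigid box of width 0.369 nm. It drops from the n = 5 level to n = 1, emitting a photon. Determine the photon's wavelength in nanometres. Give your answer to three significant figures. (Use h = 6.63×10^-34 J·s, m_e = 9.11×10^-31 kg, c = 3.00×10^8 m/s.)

E_1 = h²/(8m_eL²) = 4.430×10^-19 J, so ΔE = (5² − 1²)E_1 = 1.063×10^-17 J.
λ = hc/ΔE = (6.63×10^-34·3.00×10^8)/1.063×10^-17 = 1.87×10^-8 m = 18.7 nm.

λ = 18.7 nm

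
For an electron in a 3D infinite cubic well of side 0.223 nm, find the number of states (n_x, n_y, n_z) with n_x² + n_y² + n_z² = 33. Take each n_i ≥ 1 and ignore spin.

degeneracy = 6

The level has n_x² + n_y² + n_z² = 33. The ordered positive-integer solutions are (1, 4, 4), (2, 2, 5), (2, 5, 2), (4, 1, 4), (4, 4, 1), (5, 2, 2).
That gives 6 states.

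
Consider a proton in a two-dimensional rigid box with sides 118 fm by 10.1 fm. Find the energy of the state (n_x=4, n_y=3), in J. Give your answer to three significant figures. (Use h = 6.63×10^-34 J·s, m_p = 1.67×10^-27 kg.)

E = 2.94×10^-12 J

For a 2D rectangular well E = (h²/8m_p)·Σ n_i²/L_i² = (6.63×10^-34)²/(8·1.67×10^-27) · [4²/(118 fm)² + 3²/(10.1 fm)²].
Evaluating gives E = 2.94×10^-12 J.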